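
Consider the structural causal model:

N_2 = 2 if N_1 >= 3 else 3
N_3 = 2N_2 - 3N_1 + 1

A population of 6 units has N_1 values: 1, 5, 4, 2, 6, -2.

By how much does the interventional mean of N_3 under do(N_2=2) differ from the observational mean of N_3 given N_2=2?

Every unit gets N_2=2 under the intervention. N_3 values become 2, -10, -7, -1, -13, 11; E[N_3|do(N_2=2)] = -3.
Conditioning on N_2=2 selects the 3 unit(s) with N_1 ∈ {5, 4, 6}. Their N_3 values: -10, -7, -13. Mean = -10.
Difference = -3 − (-10) = 7.

7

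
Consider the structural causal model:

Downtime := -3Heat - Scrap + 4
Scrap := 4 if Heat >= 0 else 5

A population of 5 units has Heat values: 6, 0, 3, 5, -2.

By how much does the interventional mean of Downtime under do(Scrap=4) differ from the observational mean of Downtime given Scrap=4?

Under do(Scrap=4), Scrap's equation is replaced by Scrap=4 for every unit. Per-unit Downtime: -18, 0, -9, -15, 6. Mean = -7.2.
Conditioning on Scrap=4 selects the 4 unit(s) with Heat ∈ {6, 0, 3, 5}. Their Downtime values: -18, 0, -9, -15. Mean = -10.5.
Difference = -7.2 − (-10.5) = 3.3.

3.3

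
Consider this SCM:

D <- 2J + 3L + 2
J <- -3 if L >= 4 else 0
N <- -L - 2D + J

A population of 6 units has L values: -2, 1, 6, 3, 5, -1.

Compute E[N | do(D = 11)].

Under do(D=11), D's equation is replaced by D=11 for every unit. Per-unit N: -20, -23, -31, -25, -30, -21. Mean = -25.

-25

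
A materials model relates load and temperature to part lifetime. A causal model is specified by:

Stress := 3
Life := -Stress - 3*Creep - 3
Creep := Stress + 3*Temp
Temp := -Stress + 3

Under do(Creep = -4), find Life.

6

The intervention breaks the incoming arrows to Creep: Creep := Stress + 3*Temp no longer applies, and Creep = -4.
Life = -Stress - 3*Creep - 3  [with Stress=3, Creep=-4]  = 6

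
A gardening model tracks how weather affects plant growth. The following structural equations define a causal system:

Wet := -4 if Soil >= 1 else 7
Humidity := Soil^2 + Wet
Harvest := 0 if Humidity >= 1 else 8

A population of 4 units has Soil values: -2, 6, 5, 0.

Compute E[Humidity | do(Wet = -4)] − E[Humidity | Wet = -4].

Every unit gets Wet=-4 under the intervention. Humidity values become 0, 32, 21, -4; E[Humidity|do(Wet=-4)] = 12.25.
Observing Wet=-4 restricts to units where Wet's equation naturally yields -4: Soil ∈ {6, 5}. In that subpopulation Humidity = 32, 21, mean 26.5.
Difference = 12.25 − 26.5 = -14.25.

-14.25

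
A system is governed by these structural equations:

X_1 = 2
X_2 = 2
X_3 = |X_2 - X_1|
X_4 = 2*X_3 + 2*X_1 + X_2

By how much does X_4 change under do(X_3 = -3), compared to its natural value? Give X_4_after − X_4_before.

The intervention breaks the incoming arrows to X_3: X_3 = |X_2 - X_1| no longer applies, and X_3 = -3.
X_4 = 2*X_3 + 2*X_1 + X_2  [with X_3=-3, X_1=2, X_2=2]  = 0
Without intervention: X_3 = |X_2 - X_1|  [with X_2=2, X_1=2]  = 0; X_4 = 2*X_3 + 2*X_1 + X_2  [with X_3=0, X_1=2, X_2=2]  = 6.
Change = 0 − 6 = -6.

-6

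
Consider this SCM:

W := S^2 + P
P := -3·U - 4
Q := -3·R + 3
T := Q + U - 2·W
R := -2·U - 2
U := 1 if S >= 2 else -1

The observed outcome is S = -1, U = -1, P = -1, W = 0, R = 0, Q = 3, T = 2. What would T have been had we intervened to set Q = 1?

0

Intervening sets Q = 1 and removes its equation (Q := -3·R + 3).
U = 1 if S >= 2 else -1  [with S=-1]  = -1
P = -3·U - 4  [with U=-1]  = -1
W = S^2 + P  [with S=-1, P=-1]  = 0
T = Q + U - 2·W  [with Q=1, U=-1, W=0]  = 0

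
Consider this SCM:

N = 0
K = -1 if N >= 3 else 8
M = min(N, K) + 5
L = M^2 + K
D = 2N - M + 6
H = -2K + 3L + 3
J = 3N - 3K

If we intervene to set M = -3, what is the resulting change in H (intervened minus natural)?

-48

The intervention breaks the incoming arrows to M: M = min(N, K) + 5 no longer applies, and M = -3.
K = -1 if N >= 3 else 8  [with N=0]  = 8
L = M^2 + K  [with M=-3, K=8]  = 17
H = -2K + 3L + 3  [with K=8, L=17]  = 38
Without intervention: K = -1 if N >= 3 else 8  [with N=0]  = 8; M = min(N, K) + 5  [with N=0, K=8]  = 5; L = M^2 + K  [with M=5, K=8]  = 33; H = -2K + 3L + 3  [with K=8, L=33]  = 86.
Change = 38 − 86 = -48.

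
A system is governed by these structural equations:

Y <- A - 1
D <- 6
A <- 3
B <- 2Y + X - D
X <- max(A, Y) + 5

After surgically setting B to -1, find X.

The intervention breaks the incoming arrows to B: B <- 2Y + X - D no longer applies, and B = -1.
Since X is not a descendant of the intervened variable, it is unaffected.
Y = A - 1  [with A=3]  = 2
X = max(A, Y) + 5  [with A=3, Y=2]  = 8

8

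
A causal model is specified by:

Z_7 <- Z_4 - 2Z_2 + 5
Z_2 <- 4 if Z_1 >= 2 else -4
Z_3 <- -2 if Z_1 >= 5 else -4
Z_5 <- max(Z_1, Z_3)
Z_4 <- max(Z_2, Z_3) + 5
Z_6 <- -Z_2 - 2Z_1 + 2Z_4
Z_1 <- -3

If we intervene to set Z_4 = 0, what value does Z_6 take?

Under do(Z_4=0), the mechanism Z_4 <- max(Z_2, Z_3) + 5 is discarded; Z_4 is fixed at 0.
Z_2 = 4 if Z_1 >= 2 else -4  [with Z_1=-3]  = -4
Z_6 = -Z_2 - 2Z_1 + 2Z_4  [with Z_2=-4, Z_1=-3, Z_4=0]  = 10

10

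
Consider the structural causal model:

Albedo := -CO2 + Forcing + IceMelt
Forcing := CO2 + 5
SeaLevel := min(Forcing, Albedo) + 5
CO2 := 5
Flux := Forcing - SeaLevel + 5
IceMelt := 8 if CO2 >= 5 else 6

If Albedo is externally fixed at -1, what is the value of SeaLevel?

4

Intervening sets Albedo = -1 and removes its equation (Albedo := -CO2 + Forcing + IceMelt).
Forcing = CO2 + 5  [with CO2=5]  = 10
SeaLevel = min(Forcing, Albedo) + 5  [with Forcing=10, Albedo=-1]  = 4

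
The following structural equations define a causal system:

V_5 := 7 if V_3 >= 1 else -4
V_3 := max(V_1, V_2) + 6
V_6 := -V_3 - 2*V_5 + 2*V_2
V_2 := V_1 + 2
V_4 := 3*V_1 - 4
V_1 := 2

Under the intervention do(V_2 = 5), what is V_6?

-15

Under do(V_2=5), the mechanism V_2 := V_1 + 2 is discarded; V_2 is fixed at 5.
V_3 = max(V_1, V_2) + 6  [with V_1=2, V_2=5]  = 11
V_5 = 7 if V_3 >= 1 else -4  [with V_3=11]  = 7
V_6 = -V_3 - 2*V_5 + 2*V_2  [with V_3=11, V_5=7, V_2=5]  = -15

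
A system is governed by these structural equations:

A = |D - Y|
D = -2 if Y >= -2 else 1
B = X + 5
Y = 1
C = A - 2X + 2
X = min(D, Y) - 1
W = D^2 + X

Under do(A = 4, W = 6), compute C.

Setting A = 4, W = 6 by intervention discards those variables' equations.
D = -2 if Y >= -2 else 1  [with Y=1]  = -2
X = min(D, Y) - 1  [with D=-2, Y=1]  = -3
C = A - 2X + 2  [with A=4, X=-3]  = 12

12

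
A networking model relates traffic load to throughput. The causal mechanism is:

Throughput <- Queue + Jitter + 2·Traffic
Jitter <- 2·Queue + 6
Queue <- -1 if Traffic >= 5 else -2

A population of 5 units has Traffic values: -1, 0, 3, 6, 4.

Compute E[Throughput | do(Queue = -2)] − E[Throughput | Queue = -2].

1.8

The intervention sets Queue=-2 in all 5 units regardless of Traffic. Recomputing Throughput per unit gives -2, 0, 6, 12, 8; average 4.8.
Conditioning on Queue=-2 selects the 4 unit(s) with Traffic ∈ {-1, 0, 3, 4}. Their Throughput values: -2, 0, 6, 8. Mean = 3.
Difference = 4.8 − 3 = 1.8.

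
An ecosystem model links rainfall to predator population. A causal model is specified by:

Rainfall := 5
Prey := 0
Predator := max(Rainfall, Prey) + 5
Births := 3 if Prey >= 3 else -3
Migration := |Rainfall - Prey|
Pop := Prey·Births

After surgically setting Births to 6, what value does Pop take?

Under do(Births=6), the mechanism Births := 3 if Prey >= 3 else -3 is discarded; Births is fixed at 6.
Pop = Prey·Births  [with Prey=0, Births=6]  = 0

0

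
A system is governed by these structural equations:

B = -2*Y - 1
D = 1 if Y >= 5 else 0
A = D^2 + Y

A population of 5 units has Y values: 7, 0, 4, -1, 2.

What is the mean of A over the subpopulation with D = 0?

1.25

Conditioning on D=0 selects the 4 unit(s) with Y ∈ {0, 4, -1, 2}. Their A values: 0, 4, -1, 2. Mean = 1.25.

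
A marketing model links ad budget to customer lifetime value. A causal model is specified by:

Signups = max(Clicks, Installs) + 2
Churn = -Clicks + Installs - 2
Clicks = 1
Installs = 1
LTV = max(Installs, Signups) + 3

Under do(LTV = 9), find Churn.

-2

The intervention breaks the incoming arrows to LTV: LTV = max(Installs, Signups) + 3 no longer applies, and LTV = 9.
Since Churn is not a descendant of the intervened variable, it is unaffected.
Churn = -Clicks + Installs - 2  [with Clicks=1, Installs=1]  = -2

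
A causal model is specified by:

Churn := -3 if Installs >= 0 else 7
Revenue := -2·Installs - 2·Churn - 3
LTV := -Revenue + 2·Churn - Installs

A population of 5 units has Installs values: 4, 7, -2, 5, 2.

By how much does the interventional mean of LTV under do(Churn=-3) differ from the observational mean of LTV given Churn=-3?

The intervention sets Churn=-3 in all 5 units regardless of Installs. Recomputing LTV per unit gives -5, -2, -11, -4, -7; average -5.8.
Conditioning on Churn=-3 selects the 4 unit(s) with Installs ∈ {4, 7, 5, 2}. Their LTV values: -5, -2, -4, -7. Mean = -4.5.
Difference = -5.8 − (-4.5) = -1.3.

-1.3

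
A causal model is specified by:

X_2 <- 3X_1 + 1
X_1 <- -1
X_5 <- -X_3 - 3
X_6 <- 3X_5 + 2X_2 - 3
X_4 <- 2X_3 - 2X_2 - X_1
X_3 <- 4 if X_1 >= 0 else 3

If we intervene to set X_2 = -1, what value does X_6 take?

Under do(X_2=-1), the mechanism X_2 <- 3X_1 + 1 is discarded; X_2 is fixed at -1.
X_3 = 4 if X_1 >= 0 else 3  [with X_1=-1]  = 3
X_5 = -X_3 - 3  [with X_3=3]  = -6
X_6 = 3X_5 + 2X_2 - 3  [with X_5=-6, X_2=-1]  = -23

-23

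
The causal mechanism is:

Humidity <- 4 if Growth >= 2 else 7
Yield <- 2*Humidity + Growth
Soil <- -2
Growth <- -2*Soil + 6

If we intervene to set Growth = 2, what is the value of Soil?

Under do(Growth=2), the mechanism Growth <- -2*Soil + 6 is discarded; Growth is fixed at 2.
Soil is not downstream of the intervention, so its value is determined by the original equations.

-2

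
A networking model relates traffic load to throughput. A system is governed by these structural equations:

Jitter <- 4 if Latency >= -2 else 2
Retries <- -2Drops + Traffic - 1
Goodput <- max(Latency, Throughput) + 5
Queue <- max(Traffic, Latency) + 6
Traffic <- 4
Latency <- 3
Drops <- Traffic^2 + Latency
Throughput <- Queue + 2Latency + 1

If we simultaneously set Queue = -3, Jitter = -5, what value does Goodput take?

9

Setting Queue = -3, Jitter = -5 by intervention discards those variables' equations.
Throughput = Queue + 2Latency + 1  [with Queue=-3, Latency=3]  = 4
Goodput = max(Latency, Throughput) + 5  [with Latency=3, Throughput=4]  = 9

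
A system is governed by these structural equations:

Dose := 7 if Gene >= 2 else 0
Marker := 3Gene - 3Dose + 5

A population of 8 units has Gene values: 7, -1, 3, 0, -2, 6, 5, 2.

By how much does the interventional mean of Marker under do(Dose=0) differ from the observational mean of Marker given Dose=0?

10.5

do(Dose=0) breaks Dose's dependence on Gene. With Dose=0 fixed, Marker across the units is 26, 2, 14, 5, -1, 23, 20, 11, mean 12.5.
Observing Dose=0 restricts to units where Dose's equation naturally yields 0: Gene ∈ {-1, 0, -2}. In that subpopulation Marker = 2, 5, -1, mean 2.
Difference = 12.5 − 2 = 10.5.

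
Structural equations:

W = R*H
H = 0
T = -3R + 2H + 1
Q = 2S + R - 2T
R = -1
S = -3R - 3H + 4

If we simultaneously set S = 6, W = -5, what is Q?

Setting S = 6, W = -5 by intervention discards those variables' equations.
T = -3R + 2H + 1  [with R=-1, H=0]  = 4
Q = 2S + R - 2T  [with S=6, R=-1, T=4]  = 3

3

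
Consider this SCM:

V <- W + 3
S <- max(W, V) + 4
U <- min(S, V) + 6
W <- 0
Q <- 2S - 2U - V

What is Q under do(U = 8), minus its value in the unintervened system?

2

Intervening sets U = 8 and removes its equation (U <- min(S, V) + 6).
V = W + 3  [with W=0]  = 3
S = max(W, V) + 4  [with W=0, V=3]  = 7
Q = 2S - 2U - V  [with S=7, U=8, V=3]  = -5
Without intervention: V = W + 3  [with W=0]  = 3; S = max(W, V) + 4  [with W=0, V=3]  = 7; U = min(S, V) + 6  [with S=7, V=3]  = 9; Q = 2S - 2U - V  [with S=7, U=9, V=3]  = -7.
Change = -5 − (-7) = 2.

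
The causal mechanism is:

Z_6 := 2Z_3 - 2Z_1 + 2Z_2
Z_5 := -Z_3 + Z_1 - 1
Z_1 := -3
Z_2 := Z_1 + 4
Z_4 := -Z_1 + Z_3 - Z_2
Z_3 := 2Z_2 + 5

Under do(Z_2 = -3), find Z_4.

Under do(Z_2=-3), the mechanism Z_2 := Z_1 + 4 is discarded; Z_2 is fixed at -3.
Z_3 = 2Z_2 + 5  [with Z_2=-3]  = -1
Z_4 = -Z_1 + Z_3 - Z_2  [with Z_1=-3, Z_3=-1, Z_2=-3]  = 5

5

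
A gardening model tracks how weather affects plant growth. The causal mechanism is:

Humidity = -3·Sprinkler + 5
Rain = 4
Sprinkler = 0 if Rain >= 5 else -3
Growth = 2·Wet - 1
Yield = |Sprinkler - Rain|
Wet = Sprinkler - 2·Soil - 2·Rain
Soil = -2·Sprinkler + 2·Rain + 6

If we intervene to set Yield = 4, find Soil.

20

Intervening sets Yield = 4 and removes its equation (Yield = |Sprinkler - Rain|).
Soil is not downstream of the intervention, so its value is determined by the original equations.
Sprinkler = 0 if Rain >= 5 else -3  [with Rain=4]  = -3
Soil = -2·Sprinkler + 2·Rain + 6  [with Sprinkler=-3, Rain=4]  = 20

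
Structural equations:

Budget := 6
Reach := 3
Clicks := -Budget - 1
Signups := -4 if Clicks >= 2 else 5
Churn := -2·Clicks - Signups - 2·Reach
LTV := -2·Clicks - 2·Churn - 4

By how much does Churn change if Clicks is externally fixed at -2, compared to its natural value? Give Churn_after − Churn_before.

do(Clicks=-2) replaces the equation Clicks := -Budget - 1 with the constant Clicks = -2.
Signups = -4 if Clicks >= 2 else 5  [with Clicks=-2]  = 5
Churn = -2·Clicks - Signups - 2·Reach  [with Clicks=-2, Signups=5, Reach=3]  = -7
Without intervention: Clicks = -Budget - 1  [with Budget=6]  = -7; Signups = -4 if Clicks >= 2 else 5  [with Clicks=-7]  = 5; Churn = -2·Clicks - Signups - 2·Reach  [with Clicks=-7, Signups=5, Reach=3]  = 3.
Change = -7 − 3 = -10.

-10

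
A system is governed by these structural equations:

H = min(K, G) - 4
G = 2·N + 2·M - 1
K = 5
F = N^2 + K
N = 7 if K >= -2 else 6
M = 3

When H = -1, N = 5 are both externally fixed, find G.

15

Under do(H = -1, N = 5), each intervened variable's structural equation is replaced by its fixed value.
G = 2·N + 2·M - 1  [with N=5, M=3]  = 15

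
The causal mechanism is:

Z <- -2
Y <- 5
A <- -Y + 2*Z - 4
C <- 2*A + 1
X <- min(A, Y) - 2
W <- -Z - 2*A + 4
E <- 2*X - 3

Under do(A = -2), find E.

The intervention breaks the incoming arrows to A: A <- -Y + 2*Z - 4 no longer applies, and A = -2.
X = min(A, Y) - 2  [with A=-2, Y=5]  = -4
E = 2*X - 3  [with X=-4]  = -11

-11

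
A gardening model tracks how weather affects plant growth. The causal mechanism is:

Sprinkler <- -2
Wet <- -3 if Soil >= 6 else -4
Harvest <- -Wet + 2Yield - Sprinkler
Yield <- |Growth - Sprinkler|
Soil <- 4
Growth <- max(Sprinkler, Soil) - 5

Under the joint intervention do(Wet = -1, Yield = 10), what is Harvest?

Setting Wet = -1, Yield = 10 by intervention discards those variables' equations.
Harvest = -Wet + 2Yield - Sprinkler  [with Wet=-1, Yield=10, Sprinkler=-2]  = 23

23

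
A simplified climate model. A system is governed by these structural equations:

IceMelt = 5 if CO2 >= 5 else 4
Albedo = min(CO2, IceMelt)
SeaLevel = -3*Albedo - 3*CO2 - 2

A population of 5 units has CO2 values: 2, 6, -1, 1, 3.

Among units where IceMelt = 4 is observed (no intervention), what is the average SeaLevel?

E[SeaLevel|IceMelt=4] averages over only the 4 units with IceMelt=4 (CO2 = 2, -1, 1, 3): SeaLevel = -14, 4, -8, -20, mean -9.5.

-9.5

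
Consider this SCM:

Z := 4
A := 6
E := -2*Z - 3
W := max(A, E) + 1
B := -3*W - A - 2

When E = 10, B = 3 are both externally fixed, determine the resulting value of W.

11

The joint intervention fixes E = 10, B = 3, removing each variable's own equation.
W = max(A, E) + 1  [with A=6, E=10]  = 11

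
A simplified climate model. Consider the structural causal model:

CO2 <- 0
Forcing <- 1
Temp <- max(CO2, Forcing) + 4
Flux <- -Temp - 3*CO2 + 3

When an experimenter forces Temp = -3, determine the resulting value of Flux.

The intervention breaks the incoming arrows to Temp: Temp <- max(CO2, Forcing) + 4 no longer applies, and Temp = -3.
Flux = -Temp - 3*CO2 + 3  [with Temp=-3, CO2=0]  = 6

6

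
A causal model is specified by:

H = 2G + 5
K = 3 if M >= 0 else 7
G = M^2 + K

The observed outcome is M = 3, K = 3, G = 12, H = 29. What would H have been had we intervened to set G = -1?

3

The intervention breaks the incoming arrows to G: G = M^2 + K no longer applies, and G = -1.
H = 2G + 5  [with G=-1]  = 3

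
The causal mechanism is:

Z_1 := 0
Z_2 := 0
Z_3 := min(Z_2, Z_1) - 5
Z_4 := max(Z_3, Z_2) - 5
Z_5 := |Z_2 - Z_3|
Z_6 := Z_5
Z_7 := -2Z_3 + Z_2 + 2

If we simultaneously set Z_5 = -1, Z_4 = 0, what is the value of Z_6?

-1

Setting Z_5 = -1, Z_4 = 0 by intervention discards those variables' equations.
Z_6 = Z_5  [with Z_5=-1]  = -1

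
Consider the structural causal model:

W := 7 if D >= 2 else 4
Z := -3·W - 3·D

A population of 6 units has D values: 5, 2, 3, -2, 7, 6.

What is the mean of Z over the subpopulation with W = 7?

-34.8

E[Z|W=7] averages over only the 5 units with W=7 (D = 5, 2, 3, 7, 6): Z = -36, -27, -30, -42, -39, mean -34.8.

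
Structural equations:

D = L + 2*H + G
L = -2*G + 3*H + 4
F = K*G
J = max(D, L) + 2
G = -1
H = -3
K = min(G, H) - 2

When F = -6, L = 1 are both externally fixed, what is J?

Setting F = -6, L = 1 by intervention discards those variables' equations.
D = L + 2*H + G  [with L=1, H=-3, G=-1]  = -6
J = max(D, L) + 2  [with D=-6, L=1]  = 3

3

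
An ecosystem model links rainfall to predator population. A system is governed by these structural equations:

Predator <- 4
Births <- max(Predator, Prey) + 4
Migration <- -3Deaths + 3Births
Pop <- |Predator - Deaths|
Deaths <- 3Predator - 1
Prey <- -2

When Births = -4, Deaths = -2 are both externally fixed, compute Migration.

-6

Setting Births = -4, Deaths = -2 by intervention discards those variables' equations.
Migration = -3Deaths + 3Births  [with Deaths=-2, Births=-4]  = -6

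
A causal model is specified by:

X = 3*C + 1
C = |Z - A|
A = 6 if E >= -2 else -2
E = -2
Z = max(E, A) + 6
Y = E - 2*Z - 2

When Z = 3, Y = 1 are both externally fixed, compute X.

Setting Z = 3, Y = 1 by intervention discards those variables' equations.
A = 6 if E >= -2 else -2  [with E=-2]  = 6
C = |Z - A|  [with Z=3, A=6]  = 3
X = 3*C + 1  [with C=3]  = 10

10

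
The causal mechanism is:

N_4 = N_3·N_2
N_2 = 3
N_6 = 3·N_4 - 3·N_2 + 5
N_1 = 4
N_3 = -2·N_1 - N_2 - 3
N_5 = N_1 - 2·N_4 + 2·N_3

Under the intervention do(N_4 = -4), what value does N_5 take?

-16

Intervening sets N_4 = -4 and removes its equation (N_4 = N_3·N_2).
N_3 = -2·N_1 - N_2 - 3  [with N_1=4, N_2=3]  = -14
N_5 = N_1 - 2·N_4 + 2·N_3  [with N_1=4, N_4=-4, N_3=-14]  = -16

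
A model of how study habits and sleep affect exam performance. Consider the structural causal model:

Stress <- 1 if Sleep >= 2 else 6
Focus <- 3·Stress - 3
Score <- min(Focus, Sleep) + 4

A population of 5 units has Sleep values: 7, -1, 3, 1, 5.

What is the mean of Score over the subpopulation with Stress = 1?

Observing Stress=1 restricts to units where Stress's equation naturally yields 1: Sleep ∈ {7, 3, 5}. In that subpopulation Score = 4, 4, 4, mean 4.

4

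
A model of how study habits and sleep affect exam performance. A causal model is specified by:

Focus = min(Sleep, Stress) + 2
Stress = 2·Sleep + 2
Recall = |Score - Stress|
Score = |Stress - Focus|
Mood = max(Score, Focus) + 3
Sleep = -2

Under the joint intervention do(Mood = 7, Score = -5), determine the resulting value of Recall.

3

Setting Mood = 7, Score = -5 by intervention discards those variables' equations.
Stress = 2·Sleep + 2  [with Sleep=-2]  = -2
Recall = |Score - Stress|  [with Score=-5, Stress=-2]  = 3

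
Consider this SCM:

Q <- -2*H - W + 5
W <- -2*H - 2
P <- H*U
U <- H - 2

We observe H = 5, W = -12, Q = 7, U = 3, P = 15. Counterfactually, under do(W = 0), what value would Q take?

-5

The intervention breaks the incoming arrows to W: W <- -2*H - 2 no longer applies, and W = 0.
Q = -2*H - W + 5  [with H=5, W=0]  = -5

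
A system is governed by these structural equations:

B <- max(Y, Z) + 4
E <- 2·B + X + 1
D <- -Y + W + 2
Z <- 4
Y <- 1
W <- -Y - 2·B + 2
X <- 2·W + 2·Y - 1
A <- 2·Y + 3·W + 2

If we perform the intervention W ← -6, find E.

do(W=-6) replaces the equation W <- -Y - 2·B + 2 with the constant W = -6.
B = max(Y, Z) + 4  [with Y=1, Z=4]  = 8
X = 2·W + 2·Y - 1  [with W=-6, Y=1]  = -11
E = 2·B + X + 1  [with B=8, X=-11]  = 6

6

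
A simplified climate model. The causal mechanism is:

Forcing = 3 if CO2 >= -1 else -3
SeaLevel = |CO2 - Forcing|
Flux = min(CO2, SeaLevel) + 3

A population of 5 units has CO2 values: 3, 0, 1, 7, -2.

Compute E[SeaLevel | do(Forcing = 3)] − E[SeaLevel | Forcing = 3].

do(Forcing=3) breaks Forcing's dependence on CO2. With Forcing=3 fixed, SeaLevel across the units is 0, 3, 2, 4, 5, mean 2.8.
Observing Forcing=3 restricts to units where Forcing's equation naturally yields 3: CO2 ∈ {3, 0, 1, 7}. In that subpopulation SeaLevel = 0, 3, 2, 4, mean 2.25.
Difference = 2.8 − 2.25 = 0.55.

0.55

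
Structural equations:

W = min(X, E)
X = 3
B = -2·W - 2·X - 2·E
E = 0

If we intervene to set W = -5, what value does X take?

Under do(W=-5), the mechanism W = min(X, E) is discarded; W is fixed at -5.
Since X is not a descendant of the intervened variable, it is unaffected.

3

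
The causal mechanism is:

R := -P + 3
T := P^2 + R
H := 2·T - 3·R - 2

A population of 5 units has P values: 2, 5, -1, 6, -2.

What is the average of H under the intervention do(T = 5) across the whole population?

5

The intervention sets T=5 in all 5 units regardless of P. Recomputing H per unit gives 5, 14, -4, 17, -7; average 5.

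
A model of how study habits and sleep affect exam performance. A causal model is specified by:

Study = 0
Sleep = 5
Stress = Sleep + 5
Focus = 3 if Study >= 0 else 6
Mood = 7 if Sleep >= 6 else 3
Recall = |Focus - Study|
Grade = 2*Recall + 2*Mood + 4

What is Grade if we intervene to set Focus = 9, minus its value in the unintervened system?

The intervention breaks the incoming arrows to Focus: Focus = 3 if Study >= 0 else 6 no longer applies, and Focus = 9.
Mood = 7 if Sleep >= 6 else 3  [with Sleep=5]  = 3
Recall = |Focus - Study|  [with Focus=9, Study=0]  = 9
Grade = 2*Recall + 2*Mood + 4  [with Recall=9, Mood=3]  = 28
Without intervention: Focus = 3 if Study >= 0 else 6  [with Study=0]  = 3; Mood = 7 if Sleep >= 6 else 3  [with Sleep=5]  = 3; Recall = |Focus - Study|  [with Focus=3, Study=0]  = 3; Grade = 2*Recall + 2*Mood + 4  [with Recall=3, Mood=3]  = 16.
Change = 28 − 16 = 12.

12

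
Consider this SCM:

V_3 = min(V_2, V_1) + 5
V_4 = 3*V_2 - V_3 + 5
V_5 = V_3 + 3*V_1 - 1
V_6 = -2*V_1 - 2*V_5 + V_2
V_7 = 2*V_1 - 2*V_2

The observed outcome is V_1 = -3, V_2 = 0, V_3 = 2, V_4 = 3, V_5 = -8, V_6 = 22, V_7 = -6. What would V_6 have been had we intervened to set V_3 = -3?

32

The intervention breaks the incoming arrows to V_3: V_3 = min(V_2, V_1) + 5 no longer applies, and V_3 = -3.
V_5 = V_3 + 3*V_1 - 1  [with V_3=-3, V_1=-3]  = -13
V_6 = -2*V_1 - 2*V_5 + V_2  [with V_1=-3, V_5=-13, V_2=0]  = 32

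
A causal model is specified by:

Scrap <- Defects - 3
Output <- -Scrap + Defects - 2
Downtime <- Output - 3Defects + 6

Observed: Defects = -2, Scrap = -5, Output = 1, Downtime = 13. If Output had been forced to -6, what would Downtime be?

The intervention breaks the incoming arrows to Output: Output <- -Scrap + Defects - 2 no longer applies, and Output = -6.
Downtime = Output - 3Defects + 6  [with Output=-6, Defects=-2]  = 6

6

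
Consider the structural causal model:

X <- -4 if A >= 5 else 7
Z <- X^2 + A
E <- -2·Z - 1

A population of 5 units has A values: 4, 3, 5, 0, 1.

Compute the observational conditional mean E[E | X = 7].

-103

E[E|X=7] averages over only the 4 units with X=7 (A = 4, 3, 0, 1): E = -107, -105, -99, -101, mean -103.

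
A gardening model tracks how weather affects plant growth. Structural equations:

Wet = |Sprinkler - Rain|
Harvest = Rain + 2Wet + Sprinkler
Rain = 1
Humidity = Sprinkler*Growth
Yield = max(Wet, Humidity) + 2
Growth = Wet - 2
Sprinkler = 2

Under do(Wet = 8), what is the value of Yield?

14

The intervention breaks the incoming arrows to Wet: Wet = |Sprinkler - Rain| no longer applies, and Wet = 8.
Growth = Wet - 2  [with Wet=8]  = 6
Humidity = Sprinkler*Growth  [with Sprinkler=2, Growth=6]  = 12
Yield = max(Wet, Humidity) + 2  [with Wet=8, Humidity=12]  = 14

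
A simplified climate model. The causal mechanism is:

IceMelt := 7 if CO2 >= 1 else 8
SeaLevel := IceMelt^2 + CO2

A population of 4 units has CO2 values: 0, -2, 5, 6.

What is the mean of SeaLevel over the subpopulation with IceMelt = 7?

Observing IceMelt=7 restricts to units where IceMelt's equation naturally yields 7: CO2 ∈ {5, 6}. In that subpopulation SeaLevel = 54, 55, mean 54.5.

54.5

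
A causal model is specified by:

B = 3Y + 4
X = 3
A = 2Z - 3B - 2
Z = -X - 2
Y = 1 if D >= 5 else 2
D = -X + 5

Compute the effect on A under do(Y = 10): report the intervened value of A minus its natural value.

-72

Under do(Y=10), the mechanism Y = 1 if D >= 5 else 2 is discarded; Y is fixed at 10.
Z = -X - 2  [with X=3]  = -5
B = 3Y + 4  [with Y=10]  = 34
A = 2Z - 3B - 2  [with Z=-5, B=34]  = -114
Without intervention: D = -X + 5  [with X=3]  = 2; Z = -X - 2  [with X=3]  = -5; Y = 1 if D >= 5 else 2  [with D=2]  = 2; B = 3Y + 4  [with Y=2]  = 10; A = 2Z - 3B - 2  [with Z=-5, B=10]  = -42.
Change = -114 − (-42) = -72.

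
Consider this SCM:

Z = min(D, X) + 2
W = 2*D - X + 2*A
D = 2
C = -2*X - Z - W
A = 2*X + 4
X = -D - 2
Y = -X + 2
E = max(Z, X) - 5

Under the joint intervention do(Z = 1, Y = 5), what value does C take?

7

Setting Z = 1, Y = 5 by intervention discards those variables' equations.
X = -D - 2  [with D=2]  = -4
A = 2*X + 4  [with X=-4]  = -4
W = 2*D - X + 2*A  [with D=2, X=-4, A=-4]  = 0
C = -2*X - Z - W  [with X=-4, Z=1, W=0]  = 7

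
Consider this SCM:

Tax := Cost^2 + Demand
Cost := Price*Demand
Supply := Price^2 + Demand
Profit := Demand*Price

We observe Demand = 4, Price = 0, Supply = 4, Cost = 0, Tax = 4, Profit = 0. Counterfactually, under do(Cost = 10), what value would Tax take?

Intervening sets Cost = 10 and removes its equation (Cost := Price*Demand).
Tax = Cost^2 + Demand  [with Cost=10, Demand=4]  = 104

104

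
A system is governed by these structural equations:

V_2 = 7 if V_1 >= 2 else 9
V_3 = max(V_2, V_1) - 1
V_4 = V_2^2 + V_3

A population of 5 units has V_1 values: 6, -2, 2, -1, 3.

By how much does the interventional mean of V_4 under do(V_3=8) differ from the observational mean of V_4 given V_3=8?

do(V_3=8) breaks V_3's dependence on V_1. With V_3=8 fixed, V_4 across the units is 57, 89, 57, 89, 57, mean 69.8.
Conditioning on V_3=8 selects the 2 unit(s) with V_1 ∈ {-2, -1}. Their V_4 values: 89, 89. Mean = 89.
Difference = 69.8 − 89 = -19.2.

-19.2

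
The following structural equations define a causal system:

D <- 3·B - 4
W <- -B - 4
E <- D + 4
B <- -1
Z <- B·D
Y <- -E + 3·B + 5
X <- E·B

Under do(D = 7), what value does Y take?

-9

Under do(D=7), the mechanism D <- 3·B - 4 is discarded; D is fixed at 7.
E = D + 4  [with D=7]  = 11
Y = -E + 3·B + 5  [with E=11, B=-1]  = -9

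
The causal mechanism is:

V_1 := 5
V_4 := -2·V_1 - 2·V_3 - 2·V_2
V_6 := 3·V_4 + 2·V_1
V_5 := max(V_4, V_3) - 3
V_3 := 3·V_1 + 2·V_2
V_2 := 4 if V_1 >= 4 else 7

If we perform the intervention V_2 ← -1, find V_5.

10

do(V_2=-1) replaces the equation V_2 := 4 if V_1 >= 4 else 7 with the constant V_2 = -1.
V_3 = 3·V_1 + 2·V_2  [with V_1=5, V_2=-1]  = 13
V_4 = -2·V_1 - 2·V_3 - 2·V_2  [with V_1=5, V_3=13, V_2=-1]  = -34
V_5 = max(V_4, V_3) - 3  [with V_4=-34, V_3=13]  = 10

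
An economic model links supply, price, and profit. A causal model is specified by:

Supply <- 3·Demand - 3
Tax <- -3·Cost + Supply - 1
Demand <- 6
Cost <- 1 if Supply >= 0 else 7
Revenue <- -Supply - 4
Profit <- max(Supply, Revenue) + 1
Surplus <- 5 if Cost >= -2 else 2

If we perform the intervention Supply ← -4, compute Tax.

-26

do(Supply=-4) replaces the equation Supply <- 3·Demand - 3 with the constant Supply = -4.
Cost = 1 if Supply >= 0 else 7  [with Supply=-4]  = 7
Tax = -3·Cost + Supply - 1  [with Cost=7, Supply=-4]  = -26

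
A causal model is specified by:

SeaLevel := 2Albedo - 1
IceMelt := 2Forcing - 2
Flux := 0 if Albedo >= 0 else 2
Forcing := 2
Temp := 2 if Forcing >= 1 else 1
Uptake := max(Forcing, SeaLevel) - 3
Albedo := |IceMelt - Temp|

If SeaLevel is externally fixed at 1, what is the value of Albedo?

0

The intervention breaks the incoming arrows to SeaLevel: SeaLevel := 2Albedo - 1 no longer applies, and SeaLevel = 1.
Since Albedo is not a descendant of the intervened variable, it is unaffected.
Temp = 2 if Forcing >= 1 else 1  [with Forcing=2]  = 2
IceMelt = 2Forcing - 2  [with Forcing=2]  = 2
Albedo = |IceMelt - Temp|  [with IceMelt=2, Temp=2]  = 0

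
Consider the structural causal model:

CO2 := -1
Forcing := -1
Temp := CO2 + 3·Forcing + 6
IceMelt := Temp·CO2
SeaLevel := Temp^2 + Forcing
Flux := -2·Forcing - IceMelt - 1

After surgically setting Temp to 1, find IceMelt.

-1

The intervention breaks the incoming arrows to Temp: Temp := CO2 + 3·Forcing + 6 no longer applies, and Temp = 1.
IceMelt = Temp·CO2  [with Temp=1, CO2=-1]  = -1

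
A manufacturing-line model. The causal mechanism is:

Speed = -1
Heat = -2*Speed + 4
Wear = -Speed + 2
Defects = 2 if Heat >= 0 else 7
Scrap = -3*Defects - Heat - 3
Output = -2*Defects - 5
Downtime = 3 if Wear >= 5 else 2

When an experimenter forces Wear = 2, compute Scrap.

do(Wear=2) replaces the equation Wear = -Speed + 2 with the constant Wear = 2.
Scrap is not downstream of the intervention, so its value is determined by the original equations.
Heat = -2*Speed + 4  [with Speed=-1]  = 6
Defects = 2 if Heat >= 0 else 7  [with Heat=6]  = 2
Scrap = -3*Defects - Heat - 3  [with Defects=2, Heat=6]  = -15

-15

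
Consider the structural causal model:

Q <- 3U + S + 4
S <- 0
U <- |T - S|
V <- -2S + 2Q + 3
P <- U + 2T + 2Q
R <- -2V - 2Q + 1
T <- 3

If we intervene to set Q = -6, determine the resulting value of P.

-3

Under do(Q=-6), the mechanism Q <- 3U + S + 4 is discarded; Q is fixed at -6.
U = |T - S|  [with T=3, S=0]  = 3
P = U + 2T + 2Q  [with U=3, T=3, Q=-6]  = -3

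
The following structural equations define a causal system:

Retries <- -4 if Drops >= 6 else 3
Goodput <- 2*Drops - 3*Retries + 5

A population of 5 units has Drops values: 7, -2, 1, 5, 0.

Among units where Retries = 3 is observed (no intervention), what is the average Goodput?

-2

Observing Retries=3 restricts to units where Retries's equation naturally yields 3: Drops ∈ {-2, 1, 5, 0}. In that subpopulation Goodput = -8, -2, 6, -4, mean -2.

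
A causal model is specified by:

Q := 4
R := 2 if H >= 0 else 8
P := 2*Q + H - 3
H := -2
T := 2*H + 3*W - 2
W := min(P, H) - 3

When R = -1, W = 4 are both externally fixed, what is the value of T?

6

Setting R = -1, W = 4 by intervention discards those variables' equations.
T = 2*H + 3*W - 2  [with H=-2, W=4]  = 6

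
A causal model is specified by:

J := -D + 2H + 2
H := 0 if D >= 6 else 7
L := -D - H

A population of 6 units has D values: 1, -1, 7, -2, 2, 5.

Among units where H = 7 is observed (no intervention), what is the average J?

Observing H=7 restricts to units where H's equation naturally yields 7: D ∈ {1, -1, -2, 2, 5}. In that subpopulation J = 15, 17, 18, 14, 11, mean 15.

15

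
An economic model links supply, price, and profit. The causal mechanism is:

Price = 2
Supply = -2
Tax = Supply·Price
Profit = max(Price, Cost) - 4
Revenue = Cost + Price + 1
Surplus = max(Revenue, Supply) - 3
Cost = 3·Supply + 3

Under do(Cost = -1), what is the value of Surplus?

The intervention breaks the incoming arrows to Cost: Cost = 3·Supply + 3 no longer applies, and Cost = -1.
Revenue = Cost + Price + 1  [with Cost=-1, Price=2]  = 2
Surplus = max(Revenue, Supply) - 3  [with Revenue=2, Supply=-2]  = -1

-1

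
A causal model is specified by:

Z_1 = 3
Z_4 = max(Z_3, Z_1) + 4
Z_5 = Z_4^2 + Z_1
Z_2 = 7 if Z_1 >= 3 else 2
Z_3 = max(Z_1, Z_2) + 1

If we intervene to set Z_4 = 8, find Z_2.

7

The intervention breaks the incoming arrows to Z_4: Z_4 = max(Z_3, Z_1) + 4 no longer applies, and Z_4 = 8.
Since Z_2 is not a descendant of the intervened variable, it is unaffected.
Z_2 = 7 if Z_1 >= 3 else 2  [with Z_1=3]  = 7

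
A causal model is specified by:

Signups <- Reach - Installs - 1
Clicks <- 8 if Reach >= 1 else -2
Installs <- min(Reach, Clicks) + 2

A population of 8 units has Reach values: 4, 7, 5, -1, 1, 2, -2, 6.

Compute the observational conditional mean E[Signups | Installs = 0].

Conditioning on Installs=0 selects the 2 unit(s) with Reach ∈ {-1, -2}. Their Signups values: -2, -3. Mean = -2.5.

-2.5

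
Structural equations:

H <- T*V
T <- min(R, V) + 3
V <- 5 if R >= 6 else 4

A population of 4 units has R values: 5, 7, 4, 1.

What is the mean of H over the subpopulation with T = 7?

28

Conditioning on T=7 selects the 2 unit(s) with R ∈ {5, 4}. Their H values: 28, 28. Mean = 28.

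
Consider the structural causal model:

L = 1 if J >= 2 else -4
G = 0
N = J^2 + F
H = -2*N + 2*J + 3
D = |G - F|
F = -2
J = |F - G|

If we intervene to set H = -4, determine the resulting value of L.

1

do(H=-4) replaces the equation H = -2*N + 2*J + 3 with the constant H = -4.
Since L is not a descendant of the intervened variable, it is unaffected.
J = |F - G|  [with F=-2, G=0]  = 2
L = 1 if J >= 2 else -4  [with J=2]  = 1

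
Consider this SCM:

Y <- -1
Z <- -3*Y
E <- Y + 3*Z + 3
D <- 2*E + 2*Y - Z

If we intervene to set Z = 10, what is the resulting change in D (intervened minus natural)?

Under do(Z=10), the mechanism Z <- -3*Y is discarded; Z is fixed at 10.
E = Y + 3*Z + 3  [with Y=-1, Z=10]  = 32
D = 2*E + 2*Y - Z  [with E=32, Y=-1, Z=10]  = 52
Without intervention: Z = -3*Y  [with Y=-1]  = 3; E = Y + 3*Z + 3  [with Y=-1, Z=3]  = 11; D = 2*E + 2*Y - Z  [with E=11, Y=-1, Z=3]  = 17.
Change = 52 − 17 = 35.

35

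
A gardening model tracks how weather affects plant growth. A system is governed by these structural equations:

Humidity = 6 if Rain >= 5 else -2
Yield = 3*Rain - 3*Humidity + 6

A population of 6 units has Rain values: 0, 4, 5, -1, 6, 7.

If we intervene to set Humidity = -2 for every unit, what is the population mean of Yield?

22.5

Under do(Humidity=-2), Humidity's equation is replaced by Humidity=-2 for every unit. Per-unit Yield: 12, 24, 27, 9, 30, 33. Mean = 22.5.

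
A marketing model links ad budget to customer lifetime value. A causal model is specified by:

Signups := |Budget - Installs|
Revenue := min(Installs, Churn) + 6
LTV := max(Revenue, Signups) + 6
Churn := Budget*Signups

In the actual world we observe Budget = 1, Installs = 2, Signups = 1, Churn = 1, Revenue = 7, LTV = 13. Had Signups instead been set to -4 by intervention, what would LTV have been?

8

The intervention breaks the incoming arrows to Signups: Signups := |Budget - Installs| no longer applies, and Signups = -4.
Churn = Budget*Signups  [with Budget=1, Signups=-4]  = -4
Revenue = min(Installs, Churn) + 6  [with Installs=2, Churn=-4]  = 2
LTV = max(Revenue, Signups) + 6  [with Revenue=2, Signups=-4]  = 8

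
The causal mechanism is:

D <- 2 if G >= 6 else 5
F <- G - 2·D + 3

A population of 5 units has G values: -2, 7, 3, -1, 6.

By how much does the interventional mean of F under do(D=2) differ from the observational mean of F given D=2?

-3.9

do(D=2) breaks D's dependence on G. With D=2 fixed, F across the units is -3, 6, 2, -2, 5, mean 1.6.
Observing D=2 restricts to units where D's equation naturally yields 2: G ∈ {7, 6}. In that subpopulation F = 6, 5, mean 5.5.
Difference = 1.6 − 5.5 = -3.9.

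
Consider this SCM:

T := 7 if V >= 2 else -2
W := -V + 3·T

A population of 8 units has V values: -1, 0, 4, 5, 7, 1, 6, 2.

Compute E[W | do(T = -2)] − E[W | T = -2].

-3

The intervention sets T=-2 in all 8 units regardless of V. Recomputing W per unit gives -5, -6, -10, -11, -13, -7, -12, -8; average -9.
Observing T=-2 restricts to units where T's equation naturally yields -2: V ∈ {-1, 0, 1}. In that subpopulation W = -5, -6, -7, mean -6.
Difference = -9 − (-6) = -3.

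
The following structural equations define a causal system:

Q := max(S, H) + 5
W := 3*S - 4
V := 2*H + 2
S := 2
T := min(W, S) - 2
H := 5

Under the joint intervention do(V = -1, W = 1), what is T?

Setting V = -1, W = 1 by intervention discards those variables' equations.
T = min(W, S) - 2  [with W=1, S=2]  = -1

-1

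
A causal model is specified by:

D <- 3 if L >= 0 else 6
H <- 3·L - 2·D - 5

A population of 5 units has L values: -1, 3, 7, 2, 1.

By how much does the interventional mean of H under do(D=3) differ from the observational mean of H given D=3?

-2.55

The intervention sets D=3 in all 5 units regardless of L. Recomputing H per unit gives -14, -2, 10, -5, -8; average -3.8.
Conditioning on D=3 selects the 4 unit(s) with L ∈ {3, 7, 2, 1}. Their H values: -2, 10, -5, -8. Mean = -1.25.
Difference = -3.8 − (-1.25) = -2.55.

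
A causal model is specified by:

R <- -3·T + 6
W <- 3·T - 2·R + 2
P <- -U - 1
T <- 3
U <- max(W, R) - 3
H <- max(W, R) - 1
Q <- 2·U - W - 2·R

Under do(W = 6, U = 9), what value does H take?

5

Setting W = 6, U = 9 by intervention discards those variables' equations.
R = -3·T + 6  [with T=3]  = -3
H = max(W, R) - 1  [with W=6, R=-3]  = 5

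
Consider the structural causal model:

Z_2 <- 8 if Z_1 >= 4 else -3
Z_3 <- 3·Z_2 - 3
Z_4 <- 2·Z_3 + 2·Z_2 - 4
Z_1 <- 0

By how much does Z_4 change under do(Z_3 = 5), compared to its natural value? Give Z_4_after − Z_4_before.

34

The intervention breaks the incoming arrows to Z_3: Z_3 <- 3·Z_2 - 3 no longer applies, and Z_3 = 5.
Z_2 = 8 if Z_1 >= 4 else -3  [with Z_1=0]  = -3
Z_4 = 2·Z_3 + 2·Z_2 - 4  [with Z_3=5, Z_2=-3]  = 0
Without intervention: Z_2 = 8 if Z_1 >= 4 else -3  [with Z_1=0]  = -3; Z_3 = 3·Z_2 - 3  [with Z_2=-3]  = -12; Z_4 = 2·Z_3 + 2·Z_2 - 4  [with Z_3=-12, Z_2=-3]  = -34.
Change = 0 − (-34) = 34.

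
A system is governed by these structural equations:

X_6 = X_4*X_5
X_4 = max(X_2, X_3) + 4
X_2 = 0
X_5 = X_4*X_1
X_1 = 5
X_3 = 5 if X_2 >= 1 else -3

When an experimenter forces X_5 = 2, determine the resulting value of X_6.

The intervention breaks the incoming arrows to X_5: X_5 = X_4*X_1 no longer applies, and X_5 = 2.
X_3 = 5 if X_2 >= 1 else -3  [with X_2=0]  = -3
X_4 = max(X_2, X_3) + 4  [with X_2=0, X_3=-3]  = 4
X_6 = X_4*X_5  [with X_4=4, X_5=2]  = 8

8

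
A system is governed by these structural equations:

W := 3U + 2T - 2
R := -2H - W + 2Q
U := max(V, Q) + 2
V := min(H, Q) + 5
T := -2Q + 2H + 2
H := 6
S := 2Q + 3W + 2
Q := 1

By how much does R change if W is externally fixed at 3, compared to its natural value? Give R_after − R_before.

Intervening sets W = 3 and removes its equation (W := 3U + 2T - 2).
R = -2H - W + 2Q  [with H=6, W=3, Q=1]  = -13
Without intervention: V = min(H, Q) + 5  [with H=6, Q=1]  = 6; U = max(V, Q) + 2  [with V=6, Q=1]  = 8; T = -2Q + 2H + 2  [with Q=1, H=6]  = 12; W = 3U + 2T - 2  [with U=8, T=12]  = 46; R = -2H - W + 2Q  [with H=6, W=46, Q=1]  = -56.
Change = -13 − (-56) = 43.

43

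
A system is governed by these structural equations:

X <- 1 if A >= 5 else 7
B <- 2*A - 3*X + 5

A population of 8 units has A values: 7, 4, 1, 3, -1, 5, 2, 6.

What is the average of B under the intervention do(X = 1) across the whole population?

8.75

The intervention sets X=1 in all 8 units regardless of A. Recomputing B per unit gives 16, 10, 4, 8, 0, 12, 6, 14; average 8.75.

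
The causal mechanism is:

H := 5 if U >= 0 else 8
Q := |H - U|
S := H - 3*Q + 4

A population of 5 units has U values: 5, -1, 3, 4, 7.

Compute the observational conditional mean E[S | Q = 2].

E[S|Q=2] averages over only the 2 units with Q=2 (U = 3, 7): S = 3, 3, mean 3.

3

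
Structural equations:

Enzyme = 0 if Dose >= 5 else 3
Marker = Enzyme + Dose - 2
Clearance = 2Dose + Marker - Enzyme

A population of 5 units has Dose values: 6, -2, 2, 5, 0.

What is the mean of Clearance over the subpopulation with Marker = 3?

E[Clearance|Marker=3] averages over only the 2 units with Marker=3 (Dose = 2, 5): Clearance = 4, 13, mean 8.5.

8.5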